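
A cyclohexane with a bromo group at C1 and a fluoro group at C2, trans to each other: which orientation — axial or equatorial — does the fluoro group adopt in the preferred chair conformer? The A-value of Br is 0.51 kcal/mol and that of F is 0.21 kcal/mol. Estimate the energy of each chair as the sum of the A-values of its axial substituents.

equatorial

C1 and C2 have opposite parity, so for the trans isomer the two substituents are e,e in one chair and a,a in the other.
Chair I (bromo axial, fluoro axial): E = 0.72 kcal/mol.
Chair II (bromo equatorial, fluoro equatorial): E = 0.00 kcal/mol.
Chair II is the more stable (lower-energy) conformer, and in that chair the fluoro group is equatorial.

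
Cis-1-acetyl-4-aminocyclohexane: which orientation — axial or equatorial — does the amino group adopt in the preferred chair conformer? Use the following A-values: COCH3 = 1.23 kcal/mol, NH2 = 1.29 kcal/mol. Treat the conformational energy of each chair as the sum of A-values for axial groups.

equatorial

C1 and C4 have opposite parity, so for the cis isomer the two substituents are one axial and one equatorial in each chair.
Chair I (acetyl axial, amino equatorial): E = 1.23 kcal/mol.
Chair II (acetyl equatorial, amino axial): E = 1.29 kcal/mol.
Chair I is the more stable (lower-energy) conformer, and in that chair the amino group is equatorial.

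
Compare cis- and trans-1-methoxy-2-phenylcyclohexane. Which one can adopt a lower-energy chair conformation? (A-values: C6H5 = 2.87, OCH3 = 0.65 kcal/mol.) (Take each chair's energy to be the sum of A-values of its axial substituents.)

At 1,2 positions (parity opposite): cis → (a,e or e,a); trans → (e,e or a,a).
Best chair for cis: E = 0.65 kcal/mol; best chair for trans: E = 0.00 kcal/mol.
The trans isomer is lower by 0.65 kcal/mol.

trans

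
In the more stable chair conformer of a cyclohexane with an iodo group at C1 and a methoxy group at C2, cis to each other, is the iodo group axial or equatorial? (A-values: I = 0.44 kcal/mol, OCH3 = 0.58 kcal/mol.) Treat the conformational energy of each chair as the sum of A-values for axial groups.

axial

C1 and C2 have opposite parity, so for the cis isomer the two substituents are one axial and one equatorial in each chair.
Chair I (iodo axial, methoxy equatorial): E = 0.44 kcal/mol.
Chair II (iodo equatorial, methoxy axial): E = 0.58 kcal/mol.
Chair I is the more stable (lower-energy) conformer, and in that chair the iodo group is axial.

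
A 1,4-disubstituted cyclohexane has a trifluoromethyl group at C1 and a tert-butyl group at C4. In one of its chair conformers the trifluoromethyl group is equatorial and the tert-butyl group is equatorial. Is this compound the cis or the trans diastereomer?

trans

C1 and C4 have opposite parity, so their axial bonds point in opposite directions.
With opposite-parity carbons, two substituents on the same face are one axial and one equatorial; opposite faces give both axial or both equatorial.
Here the groups are equatorial/equatorial → opposite face → trans.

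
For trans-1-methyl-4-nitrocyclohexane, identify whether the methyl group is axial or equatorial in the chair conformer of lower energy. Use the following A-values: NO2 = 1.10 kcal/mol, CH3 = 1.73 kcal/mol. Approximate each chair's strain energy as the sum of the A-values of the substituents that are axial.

equatorial

C1 and C4 have opposite parity, so for the trans isomer the two substituents are e,e in one chair and a,a in the other.
Chair I (nitro axial, methyl axial): E = 2.83 kcal/mol.
Chair II (nitro equatorial, methyl equatorial): E = 0.00 kcal/mol.
Chair II is the more stable (lower-energy) conformer, and in that chair the methyl group is equatorial.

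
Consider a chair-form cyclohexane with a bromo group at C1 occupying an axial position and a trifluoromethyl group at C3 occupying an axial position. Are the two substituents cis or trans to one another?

C1 and C3 have the same parity, so their axial bonds point in the same direction.
With same-parity carbons, two substituents on the same face are both axial or both equatorial; opposite faces give one of each.
Here the groups are axial/axial → same face → cis.

cis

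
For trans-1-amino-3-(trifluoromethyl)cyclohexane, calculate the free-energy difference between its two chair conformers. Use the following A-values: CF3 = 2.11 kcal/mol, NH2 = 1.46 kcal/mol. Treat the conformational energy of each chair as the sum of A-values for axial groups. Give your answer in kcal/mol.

0.65 kcal/mol

C1 and C3 have the same parity, so for the trans isomer the two substituents are one axial and one equatorial in each chair.
Chair I (trifluoromethyl axial, amino equatorial): E = 2.11 kcal/mol.
Chair II (trifluoromethyl equatorial, amino axial): E = 1.46 kcal/mol.
ΔE = 2.11 − 1.46 = 0.65 kcal/mol; chair II is more stable.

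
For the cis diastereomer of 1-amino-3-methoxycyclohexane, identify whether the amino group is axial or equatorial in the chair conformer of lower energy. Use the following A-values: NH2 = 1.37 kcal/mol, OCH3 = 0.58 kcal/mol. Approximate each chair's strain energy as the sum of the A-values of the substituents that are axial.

C1 and C3 have the same parity, so for the cis isomer the two substituents are e,e in one chair and a,a in the other.
Chair I (amino axial, methoxy axial): E = 1.95 kcal/mol.
Chair II (amino equatorial, methoxy equatorial): E = 0.00 kcal/mol.
Chair II is the more stable (lower-energy) conformer, and in that chair the amino group is equatorial.

equatorial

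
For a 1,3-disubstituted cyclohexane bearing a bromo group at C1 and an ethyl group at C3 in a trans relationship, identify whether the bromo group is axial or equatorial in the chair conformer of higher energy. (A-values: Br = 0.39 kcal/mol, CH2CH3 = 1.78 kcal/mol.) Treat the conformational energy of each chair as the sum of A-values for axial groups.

C1 and C3 have the same parity, so for the trans isomer the two substituents are one axial and one equatorial in each chair.
Chair I (bromo axial, ethyl equatorial): E = 0.39 kcal/mol.
Chair II (bromo equatorial, ethyl axial): E = 1.78 kcal/mol.
Chair II is the less stable (higher-energy) conformer, and in that chair the bromo group is equatorial.

equatorial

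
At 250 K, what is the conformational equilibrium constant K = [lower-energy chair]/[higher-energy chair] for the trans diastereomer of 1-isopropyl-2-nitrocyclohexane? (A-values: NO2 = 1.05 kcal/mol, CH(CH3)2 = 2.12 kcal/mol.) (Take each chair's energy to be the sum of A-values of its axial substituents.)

C1 and C2 have opposite parity, so for the trans isomer the two substituents are e,e in one chair and a,a in the other.
Chair I (nitro axial, isopropyl axial): E = 3.17 kcal/mol; chair II (nitro equatorial, isopropyl equatorial): E = 0.00 kcal/mol.
ΔG = 3.17 kcal/mol between the two chairs.
K = exp(ΔG/RT) with R = 1.987×10⁻³ kcal mol⁻¹ K⁻¹ and T = 250 K gives K ≈ 591.

K ≈ 591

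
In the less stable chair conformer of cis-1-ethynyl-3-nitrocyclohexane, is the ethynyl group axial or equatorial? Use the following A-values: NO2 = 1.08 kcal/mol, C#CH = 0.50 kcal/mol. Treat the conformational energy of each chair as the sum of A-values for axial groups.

C1 and C3 have the same parity, so for the cis isomer the two substituents are e,e in one chair and a,a in the other.
Chair I (nitro axial, ethynyl axial): E = 1.58 kcal/mol.
Chair II (nitro equatorial, ethynyl equatorial): E = 0.00 kcal/mol.
Chair I is the less stable (higher-energy) conformer, and in that chair the ethynyl group is axial.

axial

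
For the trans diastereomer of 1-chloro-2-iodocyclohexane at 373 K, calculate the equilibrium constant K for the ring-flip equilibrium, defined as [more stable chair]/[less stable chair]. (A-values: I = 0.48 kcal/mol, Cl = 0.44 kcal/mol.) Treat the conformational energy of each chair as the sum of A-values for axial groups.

C1 and C2 have opposite parity, so for the trans isomer the two substituents are e,e in one chair and a,a in the other.
Chair I (iodo axial, chloro axial): E = 0.92 kcal/mol; chair II (iodo equatorial, chloro equatorial): E = 0.00 kcal/mol.
ΔG = 0.92 kcal/mol between the two chairs.
K = exp(ΔG/RT) with R = 1.987×10⁻³ kcal mol⁻¹ K⁻¹ and T = 373 K gives K ≈ 3.46.

K ≈ 3.46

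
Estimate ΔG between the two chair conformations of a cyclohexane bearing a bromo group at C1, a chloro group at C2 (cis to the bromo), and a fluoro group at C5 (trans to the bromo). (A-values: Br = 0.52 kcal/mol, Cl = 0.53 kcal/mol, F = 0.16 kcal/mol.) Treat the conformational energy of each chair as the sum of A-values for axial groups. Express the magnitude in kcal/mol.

Chair I (bromo axial, chloro equatorial, fluoro equatorial): E = 0.52 kcal/mol.
Chair II (bromo equatorial, chloro axial, fluoro axial): E = 0.69 kcal/mol.
ΔE = 0.69 − 0.52 = 0.17 kcal/mol; chair I is more stable.

0.17 kcal/mol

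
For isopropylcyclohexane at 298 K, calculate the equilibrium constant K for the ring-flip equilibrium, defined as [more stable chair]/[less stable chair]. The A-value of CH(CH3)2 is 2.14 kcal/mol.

One chair has the isopropyl group axial (E = 2.14 kcal/mol) and the other has it equatorial (E = 0).
ΔG = 2.14 kcal/mol between the two chairs.
K = exp(ΔG/RT) with R = 1.987×10⁻³ kcal mol⁻¹ K⁻¹ and T = 298 K gives K ≈ 37.1.

K ≈ 37.1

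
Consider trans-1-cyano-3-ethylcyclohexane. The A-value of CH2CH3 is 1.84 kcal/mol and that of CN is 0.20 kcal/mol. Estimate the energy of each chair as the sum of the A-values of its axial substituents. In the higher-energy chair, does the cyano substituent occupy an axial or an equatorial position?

C1 and C3 have the same parity, so for the trans isomer the two substituents are one axial and one equatorial in each chair.
Chair I (ethyl axial, cyano equatorial): E = 1.84 kcal/mol.
Chair II (ethyl equatorial, cyano axial): E = 0.20 kcal/mol.
Chair I is the less stable (higher-energy) conformer, and in that chair the cyano group is equatorial.

equatorial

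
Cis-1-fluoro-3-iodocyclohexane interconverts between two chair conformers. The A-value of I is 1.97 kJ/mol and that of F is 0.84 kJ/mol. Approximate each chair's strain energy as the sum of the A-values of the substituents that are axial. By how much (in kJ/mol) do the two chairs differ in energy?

2.81 kJ/mol

C1 and C3 have the same parity, so for the cis isomer the two substituents are e,e in one chair and a,a in the other.
Chair I (iodo axial, fluoro axial): E = 2.81 kJ/mol.
Chair II (iodo equatorial, fluoro equatorial): E = 0.00 kJ/mol.
ΔE = 2.81 − 0.00 = 2.81 kJ/mol; chair II is more stable.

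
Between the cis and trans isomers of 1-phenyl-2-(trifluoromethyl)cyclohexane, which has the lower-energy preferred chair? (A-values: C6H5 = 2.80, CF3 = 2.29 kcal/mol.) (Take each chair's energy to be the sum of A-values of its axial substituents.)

At 1,2 positions (parity opposite): cis → (a,e or e,a); trans → (e,e or a,a).
Best chair for cis: E = 2.29 kcal/mol; best chair for trans: E = 0.00 kcal/mol.
The trans isomer is lower by 2.29 kcal/mol.

trans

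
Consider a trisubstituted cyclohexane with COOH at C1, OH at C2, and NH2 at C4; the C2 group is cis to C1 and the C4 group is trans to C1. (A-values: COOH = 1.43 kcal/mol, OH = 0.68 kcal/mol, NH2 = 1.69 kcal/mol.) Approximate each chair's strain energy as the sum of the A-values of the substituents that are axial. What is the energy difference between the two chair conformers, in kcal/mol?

Chair I (carboxyl axial, hydroxyl equatorial, amino axial): E = 3.12 kcal/mol.
Chair II (carboxyl equatorial, hydroxyl axial, amino equatorial): E = 0.68 kcal/mol.
ΔE = 3.12 − 0.68 = 2.44 kcal/mol; chair II is more stable.

2.44 kcal/mol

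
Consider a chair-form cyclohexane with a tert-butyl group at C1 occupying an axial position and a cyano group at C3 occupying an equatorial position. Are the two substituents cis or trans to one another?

C1 and C3 have the same parity, so their axial bonds point in the same direction.
With same-parity carbons, two substituents on the same face are both axial or both equatorial; opposite faces give one of each.
Here the groups are axial/equatorial → opposite face → trans.

trans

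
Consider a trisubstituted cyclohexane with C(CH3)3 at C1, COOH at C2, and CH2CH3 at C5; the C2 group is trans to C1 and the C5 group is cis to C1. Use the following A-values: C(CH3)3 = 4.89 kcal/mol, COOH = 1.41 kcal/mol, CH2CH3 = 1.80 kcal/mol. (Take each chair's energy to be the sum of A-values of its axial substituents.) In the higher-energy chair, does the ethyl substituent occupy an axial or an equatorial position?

axial

Chair I (tert-butyl axial, carboxyl axial, ethyl axial): E = 8.10 kcal/mol.
Chair II (tert-butyl equatorial, carboxyl equatorial, ethyl equatorial): E = 0.00 kcal/mol.
Chair I is the less stable (higher-energy) conformer, and in that chair the ethyl group is axial.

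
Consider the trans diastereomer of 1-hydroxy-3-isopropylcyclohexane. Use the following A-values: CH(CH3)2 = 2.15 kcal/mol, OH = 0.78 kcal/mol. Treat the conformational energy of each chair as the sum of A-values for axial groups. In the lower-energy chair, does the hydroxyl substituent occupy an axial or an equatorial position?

C1 and C3 have the same parity, so for the trans isomer the two substituents are one axial and one equatorial in each chair.
Chair I (isopropyl axial, hydroxyl equatorial): E = 2.15 kcal/mol.
Chair II (isopropyl equatorial, hydroxyl axial): E = 0.78 kcal/mol.
Chair II is the more stable (lower-energy) conformer, and in that chair the hydroxyl group is axial.

axial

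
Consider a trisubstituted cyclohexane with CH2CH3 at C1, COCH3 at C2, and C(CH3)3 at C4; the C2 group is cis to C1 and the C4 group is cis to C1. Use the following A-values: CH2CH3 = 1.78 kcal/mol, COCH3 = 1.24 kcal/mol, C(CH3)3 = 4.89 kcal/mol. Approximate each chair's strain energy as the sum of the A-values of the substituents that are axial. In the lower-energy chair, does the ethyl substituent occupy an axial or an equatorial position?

Chair I (ethyl axial, acetyl equatorial, tert-butyl equatorial): E = 1.78 kcal/mol.
Chair II (ethyl equatorial, acetyl axial, tert-butyl axial): E = 6.13 kcal/mol.
Chair I is the more stable (lower-energy) conformer, and in that chair the ethyl group is axial.

axial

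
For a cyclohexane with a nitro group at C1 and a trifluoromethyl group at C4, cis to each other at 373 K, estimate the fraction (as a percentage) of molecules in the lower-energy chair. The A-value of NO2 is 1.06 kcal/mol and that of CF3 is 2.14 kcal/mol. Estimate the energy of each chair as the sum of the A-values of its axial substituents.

81.1%

C1 and C4 have opposite parity, so for the cis isomer the two substituents are one axial and one equatorial in each chair.
Chair I (nitro axial, trifluoromethyl equatorial): E = 1.06 kcal/mol; chair II (nitro equatorial, trifluoromethyl axial): E = 2.14 kcal/mol.
ΔG = 1.08 kcal/mol between the two chairs.
K = exp(ΔG/RT) with R = 1.987×10⁻³ kcal mol⁻¹ K⁻¹ and T = 373 K gives K ≈ 4.29.
Fraction in the lower-energy chair = K/(K+1) = 81.1%.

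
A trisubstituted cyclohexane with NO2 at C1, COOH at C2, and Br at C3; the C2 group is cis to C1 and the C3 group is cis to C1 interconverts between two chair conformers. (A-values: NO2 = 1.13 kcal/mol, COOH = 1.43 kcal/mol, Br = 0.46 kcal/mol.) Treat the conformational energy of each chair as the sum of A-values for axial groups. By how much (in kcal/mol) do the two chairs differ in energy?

Chair I (nitro axial, carboxyl equatorial, bromo axial): E = 1.59 kcal/mol.
Chair II (nitro equatorial, carboxyl axial, bromo equatorial): E = 1.43 kcal/mol.
ΔE = 1.59 − 1.43 = 0.16 kcal/mol; chair II is more stable.

0.16 kcal/mol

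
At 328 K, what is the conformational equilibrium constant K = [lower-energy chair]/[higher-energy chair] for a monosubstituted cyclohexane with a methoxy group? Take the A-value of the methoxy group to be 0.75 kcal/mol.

One chair has the methoxy group axial (E = 0.75 kcal/mol) and the other has it equatorial (E = 0).
ΔG = 0.75 kcal/mol between the two chairs.
K = exp(ΔG/RT) with R = 1.987×10⁻³ kcal mol⁻¹ K⁻¹ and T = 328 K gives K ≈ 3.16.

K ≈ 3.16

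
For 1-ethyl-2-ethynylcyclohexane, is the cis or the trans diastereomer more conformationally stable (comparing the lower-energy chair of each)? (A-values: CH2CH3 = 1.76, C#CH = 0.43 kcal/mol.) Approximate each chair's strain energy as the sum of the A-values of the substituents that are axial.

trans

At 1,2 positions (parity opposite): cis → (a,e or e,a); trans → (e,e or a,a).
Best chair for cis: E = 0.43 kcal/mol; best chair for trans: E = 0.00 kcal/mol.
The trans isomer is lower by 0.43 kcal/mol.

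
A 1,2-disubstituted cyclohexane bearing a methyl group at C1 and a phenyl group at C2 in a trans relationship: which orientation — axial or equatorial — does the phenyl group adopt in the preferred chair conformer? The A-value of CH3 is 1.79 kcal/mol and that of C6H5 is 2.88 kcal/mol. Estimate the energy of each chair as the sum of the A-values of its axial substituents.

equatorial

C1 and C2 have opposite parity, so for the trans isomer the two substituents are e,e in one chair and a,a in the other.
Chair I (methyl axial, phenyl axial): E = 4.67 kcal/mol.
Chair II (methyl equatorial, phenyl equatorial): E = 0.00 kcal/mol.
Chair II is the more stable (lower-energy) conformer, and in that chair the phenyl group is equatorial.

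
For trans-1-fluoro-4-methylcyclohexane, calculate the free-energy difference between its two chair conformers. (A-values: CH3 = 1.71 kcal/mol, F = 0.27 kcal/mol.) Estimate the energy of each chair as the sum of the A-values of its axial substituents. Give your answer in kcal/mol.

1.98 kcal/mol

C1 and C4 have opposite parity, so for the trans isomer the two substituents are e,e in one chair and a,a in the other.
Chair I (methyl axial, fluoro axial): E = 1.98 kcal/mol.
Chair II (methyl equatorial, fluoro equatorial): E = 0.00 kcal/mol.
ΔE = 1.98 − 0.00 = 1.98 kcal/mol; chair II is more stable.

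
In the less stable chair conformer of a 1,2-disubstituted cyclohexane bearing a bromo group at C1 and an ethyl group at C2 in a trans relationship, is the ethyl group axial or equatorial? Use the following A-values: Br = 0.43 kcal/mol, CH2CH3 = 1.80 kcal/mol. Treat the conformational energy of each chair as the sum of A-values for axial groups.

C1 and C2 have opposite parity, so for the trans isomer the two substituents are e,e in one chair and a,a in the other.
Chair I (bromo axial, ethyl axial): E = 2.23 kcal/mol.
Chair II (bromo equatorial, ethyl equatorial): E = 0.00 kcal/mol.
Chair I is the less stable (higher-energy) conformer, and in that chair the ethyl group is axial.

axial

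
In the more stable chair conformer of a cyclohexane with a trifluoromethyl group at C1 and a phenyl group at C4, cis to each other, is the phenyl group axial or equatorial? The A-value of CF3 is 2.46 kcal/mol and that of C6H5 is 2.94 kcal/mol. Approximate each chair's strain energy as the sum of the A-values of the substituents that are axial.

equatorial

C1 and C4 have opposite parity, so for the cis isomer the two substituents are one axial and one equatorial in each chair.
Chair I (trifluoromethyl axial, phenyl equatorial): E = 2.46 kcal/mol.
Chair II (trifluoromethyl equatorial, phenyl axial): E = 2.94 kcal/mol.
Chair I is the more stable (lower-energy) conformer, and in that chair the phenyl group is equatorial.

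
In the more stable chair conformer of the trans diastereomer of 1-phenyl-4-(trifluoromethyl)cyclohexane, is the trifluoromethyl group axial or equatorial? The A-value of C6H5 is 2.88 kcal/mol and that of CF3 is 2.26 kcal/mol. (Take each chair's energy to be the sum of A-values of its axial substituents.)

C1 and C4 have opposite parity, so for the trans isomer the two substituents are e,e in one chair and a,a in the other.
Chair I (phenyl axial, trifluoromethyl axial): E = 5.14 kcal/mol.
Chair II (phenyl equatorial, trifluoromethyl equatorial): E = 0.00 kcal/mol.
Chair II is the more stable (lower-energy) conformer, and in that chair the trifluoromethyl group is equatorial.

equatorial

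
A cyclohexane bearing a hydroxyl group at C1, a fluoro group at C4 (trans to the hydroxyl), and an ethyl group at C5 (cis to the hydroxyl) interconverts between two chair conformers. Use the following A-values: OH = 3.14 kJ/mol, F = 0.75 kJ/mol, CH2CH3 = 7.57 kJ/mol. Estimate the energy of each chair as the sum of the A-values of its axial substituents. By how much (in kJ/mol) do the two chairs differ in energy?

11.46 kJ/mol

Chair I (hydroxyl axial, fluoro axial, ethyl axial): E = 11.46 kJ/mol.
Chair II (hydroxyl equatorial, fluoro equatorial, ethyl equatorial): E = 0.00 kJ/mol.
ΔE = 11.46 − 0.00 = 11.46 kJ/mol; chair II is more stable.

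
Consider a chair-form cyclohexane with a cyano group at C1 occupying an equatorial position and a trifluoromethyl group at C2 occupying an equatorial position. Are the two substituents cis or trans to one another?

C1 and C2 have opposite parity, so their axial bonds point in opposite directions.
With opposite-parity carbons, two substituents on the same face are one axial and one equatorial; opposite faces give both axial or both equatorial.
Here the groups are equatorial/equatorial → opposite face → trans.

trans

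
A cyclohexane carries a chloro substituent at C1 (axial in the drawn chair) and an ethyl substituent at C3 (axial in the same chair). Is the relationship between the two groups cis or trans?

C1 and C3 have the same parity, so their axial bonds point in the same direction.
With same-parity carbons, two substituents on the same face are both axial or both equatorial; opposite faces give one of each.
Here the groups are axial/axial → same face → cis.

cis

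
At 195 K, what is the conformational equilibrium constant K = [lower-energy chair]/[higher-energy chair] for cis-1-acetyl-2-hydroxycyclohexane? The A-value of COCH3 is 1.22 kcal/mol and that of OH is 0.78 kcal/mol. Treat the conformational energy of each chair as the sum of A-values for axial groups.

K ≈ 3.11

C1 and C2 have opposite parity, so for the cis isomer the two substituents are one axial and one equatorial in each chair.
Chair I (acetyl axial, hydroxyl equatorial): E = 1.22 kcal/mol; chair II (acetyl equatorial, hydroxyl axial): E = 0.78 kcal/mol.
ΔG = 0.44 kcal/mol between the two chairs.
K = exp(ΔG/RT) with R = 1.987×10⁻³ kcal mol⁻¹ K⁻¹ and T = 195 K gives K ≈ 3.11.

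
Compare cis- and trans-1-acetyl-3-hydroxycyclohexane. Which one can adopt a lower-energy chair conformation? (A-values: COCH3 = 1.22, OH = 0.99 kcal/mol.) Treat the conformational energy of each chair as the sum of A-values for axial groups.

At 1,3 positions (parity same): cis → (e,e or a,a); trans → (a,e or e,a).
Best chair for cis: E = 0.00 kcal/mol; best chair for trans: E = 0.99 kcal/mol.
The cis isomer is lower by 0.99 kcal/mol.

cis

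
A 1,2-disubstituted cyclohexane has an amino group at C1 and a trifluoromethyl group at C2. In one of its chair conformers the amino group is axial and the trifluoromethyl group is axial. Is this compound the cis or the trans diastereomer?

trans

C1 and C2 have opposite parity, so their axial bonds point in opposite directions.
With opposite-parity carbons, two substituents on the same face are one axial and one equatorial; opposite faces give both axial or both equatorial.
Here the groups are axial/axial → opposite face → trans.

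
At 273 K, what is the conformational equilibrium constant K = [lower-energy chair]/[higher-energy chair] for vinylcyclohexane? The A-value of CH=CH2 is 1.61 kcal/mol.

K ≈ 19.5

One chair has the vinyl group axial (E = 1.61 kcal/mol) and the other has it equatorial (E = 0).
ΔG = 1.61 kcal/mol between the two chairs.
K = exp(ΔG/RT) with R = 1.987×10⁻³ kcal mol⁻¹ K⁻¹ and T = 273 K gives K ≈ 19.5.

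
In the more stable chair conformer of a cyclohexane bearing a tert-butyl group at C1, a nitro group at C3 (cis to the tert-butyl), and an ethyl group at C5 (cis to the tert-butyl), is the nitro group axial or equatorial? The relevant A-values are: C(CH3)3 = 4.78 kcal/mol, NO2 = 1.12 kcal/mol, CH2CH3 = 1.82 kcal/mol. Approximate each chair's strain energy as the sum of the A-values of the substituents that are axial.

Chair I (tert-butyl axial, nitro axial, ethyl axial): E = 7.72 kcal/mol.
Chair II (tert-butyl equatorial, nitro equatorial, ethyl equatorial): E = 0.00 kcal/mol.
Chair II is the more stable (lower-energy) conformer, and in that chair the nitro group is equatorial.

equatorial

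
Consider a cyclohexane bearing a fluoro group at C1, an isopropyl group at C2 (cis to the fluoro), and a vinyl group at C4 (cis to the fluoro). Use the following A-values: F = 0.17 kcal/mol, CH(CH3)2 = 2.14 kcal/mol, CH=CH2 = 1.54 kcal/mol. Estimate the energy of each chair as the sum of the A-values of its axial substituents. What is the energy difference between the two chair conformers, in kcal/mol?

Chair I (fluoro axial, isopropyl equatorial, vinyl equatorial): E = 0.17 kcal/mol.
Chair II (fluoro equatorial, isopropyl axial, vinyl axial): E = 3.68 kcal/mol.
ΔE = 3.68 − 0.17 = 3.51 kcal/mol; chair I is more stable.

3.51 kcal/mol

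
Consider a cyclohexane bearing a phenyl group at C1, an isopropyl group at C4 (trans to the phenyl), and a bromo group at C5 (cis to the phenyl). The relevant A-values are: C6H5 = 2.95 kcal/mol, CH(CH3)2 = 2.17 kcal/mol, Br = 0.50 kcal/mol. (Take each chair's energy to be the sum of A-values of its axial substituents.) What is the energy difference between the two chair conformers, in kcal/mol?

Chair I (phenyl axial, isopropyl axial, bromo axial): E = 5.62 kcal/mol.
Chair II (phenyl equatorial, isopropyl equatorial, bromo equatorial): E = 0.00 kcal/mol.
ΔE = 5.62 − 0.00 = 5.62 kcal/mol; chair II is more stable.

5.62 kcal/mol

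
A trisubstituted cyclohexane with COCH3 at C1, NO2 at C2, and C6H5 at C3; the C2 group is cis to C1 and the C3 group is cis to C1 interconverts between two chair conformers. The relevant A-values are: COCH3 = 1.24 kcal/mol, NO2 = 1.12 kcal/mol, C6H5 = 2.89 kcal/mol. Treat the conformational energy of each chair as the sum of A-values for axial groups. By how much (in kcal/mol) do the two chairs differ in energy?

Chair I (acetyl axial, nitro equatorial, phenyl axial): E = 4.13 kcal/mol.
Chair II (acetyl equatorial, nitro axial, phenyl equatorial): E = 1.12 kcal/mol.
ΔE = 4.13 − 1.12 = 3.01 kcal/mol; chair II is more stable.

3.01 kcal/mol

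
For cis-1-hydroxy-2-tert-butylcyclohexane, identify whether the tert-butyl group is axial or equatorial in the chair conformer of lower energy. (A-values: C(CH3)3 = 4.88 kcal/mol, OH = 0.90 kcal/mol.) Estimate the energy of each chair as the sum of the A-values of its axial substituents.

C1 and C2 have opposite parity, so for the cis isomer the two substituents are one axial and one equatorial in each chair.
Chair I (tert-butyl axial, hydroxyl equatorial): E = 4.88 kcal/mol.
Chair II (tert-butyl equatorial, hydroxyl axial): E = 0.90 kcal/mol.
Chair II is the more stable (lower-energy) conformer, and in that chair the tert-butyl group is equatorial.

equatorial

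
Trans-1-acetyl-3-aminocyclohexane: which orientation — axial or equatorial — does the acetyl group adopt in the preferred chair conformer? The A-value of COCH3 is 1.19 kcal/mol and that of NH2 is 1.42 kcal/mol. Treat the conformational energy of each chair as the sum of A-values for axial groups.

axial

C1 and C3 have the same parity, so for the trans isomer the two substituents are one axial and one equatorial in each chair.
Chair I (acetyl axial, amino equatorial): E = 1.19 kcal/mol.
Chair II (acetyl equatorial, amino axial): E = 1.42 kcal/mol.
Chair I is the more stable (lower-energy) conformer, and in that chair the acetyl group is axial.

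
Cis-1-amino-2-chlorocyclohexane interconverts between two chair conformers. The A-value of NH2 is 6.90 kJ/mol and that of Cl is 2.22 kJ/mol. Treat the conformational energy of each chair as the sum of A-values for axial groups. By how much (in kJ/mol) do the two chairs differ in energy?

4.68 kJ/mol

C1 and C2 have opposite parity, so for the cis isomer the two substituents are one axial and one equatorial in each chair.
Chair I (amino axial, chloro equatorial): E = 6.90 kJ/mol.
Chair II (amino equatorial, chloro axial): E = 2.22 kJ/mol.
ΔE = 6.90 − 2.22 = 4.68 kJ/mol; chair II is more stable.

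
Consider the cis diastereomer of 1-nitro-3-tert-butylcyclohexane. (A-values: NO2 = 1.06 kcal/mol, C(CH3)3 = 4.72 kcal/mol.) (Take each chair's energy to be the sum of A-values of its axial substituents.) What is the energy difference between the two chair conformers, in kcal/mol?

C1 and C3 have the same parity, so for the cis isomer the two substituents are e,e in one chair and a,a in the other.
Chair I (nitro axial, tert-butyl axial): E = 5.78 kcal/mol.
Chair II (nitro equatorial, tert-butyl equatorial): E = 0.00 kcal/mol.
ΔE = 5.78 − 0.00 = 5.78 kcal/mol; chair II is more stable.

5.78 kcal/mol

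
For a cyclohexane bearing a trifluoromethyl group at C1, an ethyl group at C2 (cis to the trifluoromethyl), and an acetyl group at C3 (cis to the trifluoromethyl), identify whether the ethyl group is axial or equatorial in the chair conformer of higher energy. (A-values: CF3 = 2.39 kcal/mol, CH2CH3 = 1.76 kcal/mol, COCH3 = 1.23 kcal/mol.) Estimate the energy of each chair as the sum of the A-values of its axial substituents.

Chair I (trifluoromethyl axial, ethyl equatorial, acetyl axial): E = 3.62 kcal/mol.
Chair II (trifluoromethyl equatorial, ethyl axial, acetyl equatorial): E = 1.76 kcal/mol.
Chair I is the less stable (higher-energy) conformer, and in that chair the ethyl group is equatorial.

equatorial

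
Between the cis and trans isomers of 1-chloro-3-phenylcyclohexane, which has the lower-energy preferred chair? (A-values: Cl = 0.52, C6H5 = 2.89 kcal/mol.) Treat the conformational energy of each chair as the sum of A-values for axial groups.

At 1,3 positions (parity same): cis → (e,e or a,a); trans → (a,e or e,a).
Best chair for cis: E = 0.00 kcal/mol; best chair for trans: E = 0.52 kcal/mol.
The cis isomer is lower by 0.52 kcal/mol.

cis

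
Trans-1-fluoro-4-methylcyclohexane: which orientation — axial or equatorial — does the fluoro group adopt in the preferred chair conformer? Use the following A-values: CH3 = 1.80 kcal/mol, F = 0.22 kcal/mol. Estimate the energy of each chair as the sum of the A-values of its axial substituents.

equatorial

C1 and C4 have opposite parity, so for the trans isomer the two substituents are e,e in one chair and a,a in the other.
Chair I (methyl axial, fluoro axial): E = 2.02 kcal/mol.
Chair II (methyl equatorial, fluoro equatorial): E = 0.00 kcal/mol.
Chair II is the more stable (lower-energy) conformer, and in that chair the fluoro group is equatorial.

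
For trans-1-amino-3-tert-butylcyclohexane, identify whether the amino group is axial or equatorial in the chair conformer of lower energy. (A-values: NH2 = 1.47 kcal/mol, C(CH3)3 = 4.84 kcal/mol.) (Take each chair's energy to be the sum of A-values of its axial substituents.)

axial

C1 and C3 have the same parity, so for the trans isomer the two substituents are one axial and one equatorial in each chair.
Chair I (amino axial, tert-butyl equatorial): E = 1.47 kcal/mol.
Chair II (amino equatorial, tert-butyl axial): E = 4.84 kcal/mol.
Chair I is the more stable (lower-energy) conformer, and in that chair the amino group is axial.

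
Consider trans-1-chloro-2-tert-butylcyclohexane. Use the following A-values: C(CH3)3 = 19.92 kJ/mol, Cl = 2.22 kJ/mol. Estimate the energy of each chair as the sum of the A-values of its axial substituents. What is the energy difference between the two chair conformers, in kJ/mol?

C1 and C2 have opposite parity, so for the trans isomer the two substituents are e,e in one chair and a,a in the other.
Chair I (tert-butyl axial, chloro axial): E = 22.14 kJ/mol.
Chair II (tert-butyl equatorial, chloro equatorial): E = 0.00 kJ/mol.
ΔE = 22.14 − 0.00 = 22.14 kJ/mol; chair II is more stable.

22.14 kJ/mol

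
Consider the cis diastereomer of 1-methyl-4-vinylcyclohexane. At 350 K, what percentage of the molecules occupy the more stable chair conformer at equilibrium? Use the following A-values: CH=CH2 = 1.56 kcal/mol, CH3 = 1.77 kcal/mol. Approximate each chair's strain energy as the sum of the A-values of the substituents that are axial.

C1 and C4 have opposite parity, so for the cis isomer the two substituents are one axial and one equatorial in each chair.
Chair I (vinyl axial, methyl equatorial): E = 1.56 kcal/mol; chair II (vinyl equatorial, methyl axial): E = 1.77 kcal/mol.
ΔG = 0.21 kcal/mol between the two chairs.
K = exp(ΔG/RT) with R = 1.987×10⁻³ kcal mol⁻¹ K⁻¹ and T = 350 K gives K ≈ 1.35.
Fraction in the lower-energy chair = K/(K+1) = 57.5%.

57.5%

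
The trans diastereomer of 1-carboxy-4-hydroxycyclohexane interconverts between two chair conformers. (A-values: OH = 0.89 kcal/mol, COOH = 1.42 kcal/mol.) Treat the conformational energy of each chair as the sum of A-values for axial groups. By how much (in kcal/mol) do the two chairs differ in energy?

C1 and C4 have opposite parity, so for the trans isomer the two substituents are e,e in one chair and a,a in the other.
Chair I (hydroxyl axial, carboxyl axial): E = 2.31 kcal/mol.
Chair II (hydroxyl equatorial, carboxyl equatorial): E = 0.00 kcal/mol.
ΔE = 2.31 − 0.00 = 2.31 kcal/mol; chair II is more stable.

2.31 kcal/mol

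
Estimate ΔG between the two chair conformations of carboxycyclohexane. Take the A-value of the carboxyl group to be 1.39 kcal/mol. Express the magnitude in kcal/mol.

A monosubstituted cyclohexane has one chair with the carboxyl group axial (E = A = 1.39 kcal/mol) and one with it equatorial (E = 0).
ΔE = 1.39 − 0 = 1.39 kcal/mol.

1.39 kcal/mol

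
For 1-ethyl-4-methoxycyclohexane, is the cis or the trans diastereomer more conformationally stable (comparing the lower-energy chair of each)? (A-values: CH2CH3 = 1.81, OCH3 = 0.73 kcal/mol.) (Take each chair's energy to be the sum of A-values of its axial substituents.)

trans

At 1,4 positions (parity opposite): cis → (a,e or e,a); trans → (e,e or a,a).
Best chair for cis: E = 0.73 kcal/mol; best chair for trans: E = 0.00 kcal/mol.
The trans isomer is lower by 0.73 kcal/mol.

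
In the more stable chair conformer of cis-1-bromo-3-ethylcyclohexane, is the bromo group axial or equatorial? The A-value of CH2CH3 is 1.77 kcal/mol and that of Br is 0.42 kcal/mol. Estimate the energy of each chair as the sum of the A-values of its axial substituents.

C1 and C3 have the same parity, so for the cis isomer the two substituents are e,e in one chair and a,a in the other.
Chair I (ethyl axial, bromo axial): E = 2.19 kcal/mol.
Chair II (ethyl equatorial, bromo equatorial): E = 0.00 kcal/mol.
Chair II is the more stable (lower-energy) conformer, and in that chair the bromo group is equatorial.

equatorial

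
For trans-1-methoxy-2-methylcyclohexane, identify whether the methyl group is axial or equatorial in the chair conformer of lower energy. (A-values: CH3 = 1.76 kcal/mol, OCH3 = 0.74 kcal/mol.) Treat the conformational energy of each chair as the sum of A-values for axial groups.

equatorial

C1 and C2 have opposite parity, so for the trans isomer the two substituents are e,e in one chair and a,a in the other.
Chair I (methyl axial, methoxy axial): E = 2.50 kcal/mol.
Chair II (methyl equatorial, methoxy equatorial): E = 0.00 kcal/mol.
Chair II is the more stable (lower-energy) conformer, and in that chair the methyl group is equatorial.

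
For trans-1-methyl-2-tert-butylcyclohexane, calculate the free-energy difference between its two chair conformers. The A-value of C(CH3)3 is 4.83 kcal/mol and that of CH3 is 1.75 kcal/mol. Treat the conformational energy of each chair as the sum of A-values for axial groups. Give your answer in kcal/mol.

6.58 kcal/mol

C1 and C2 have opposite parity, so for the trans isomer the two substituents are e,e in one chair and a,a in the other.
Chair I (tert-butyl axial, methyl axial): E = 6.58 kcal/mol.
Chair II (tert-butyl equatorial, methyl equatorial): E = 0.00 kcal/mol.
ΔE = 6.58 − 0.00 = 6.58 kcal/mol; chair II is more stable.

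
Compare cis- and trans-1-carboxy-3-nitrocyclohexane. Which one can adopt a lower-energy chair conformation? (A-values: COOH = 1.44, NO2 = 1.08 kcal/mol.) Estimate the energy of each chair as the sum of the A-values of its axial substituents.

At 1,3 positions (parity same): cis → (e,e or a,a); trans → (a,e or e,a).
Best chair for cis: E = 0.00 kcal/mol; best chair for trans: E = 1.08 kcal/mol.
The cis isomer is lower by 1.08 kcal/mol.

cis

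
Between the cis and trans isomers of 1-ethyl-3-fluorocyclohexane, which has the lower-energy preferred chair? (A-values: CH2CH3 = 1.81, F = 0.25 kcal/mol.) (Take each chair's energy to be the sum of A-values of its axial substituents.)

cis

At 1,3 positions (parity same): cis → (e,e or a,a); trans → (a,e or e,a).
Best chair for cis: E = 0.00 kcal/mol; best chair for trans: E = 0.25 kcal/mol.
The cis isomer is lower by 0.25 kcal/mol.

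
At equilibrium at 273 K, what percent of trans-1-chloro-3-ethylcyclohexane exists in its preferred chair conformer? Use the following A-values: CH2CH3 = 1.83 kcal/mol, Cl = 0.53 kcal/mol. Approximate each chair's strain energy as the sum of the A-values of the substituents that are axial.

91.7%

C1 and C3 have the same parity, so for the trans isomer the two substituents are one axial and one equatorial in each chair.
Chair I (ethyl axial, chloro equatorial): E = 1.83 kcal/mol; chair II (ethyl equatorial, chloro axial): E = 0.53 kcal/mol.
ΔG = 1.30 kcal/mol between the two chairs.
K = exp(ΔG/RT) with R = 1.987×10⁻³ kcal mol⁻¹ K⁻¹ and T = 273 K gives K ≈ 11.
Fraction in the lower-energy chair = K/(K+1) = 91.7%.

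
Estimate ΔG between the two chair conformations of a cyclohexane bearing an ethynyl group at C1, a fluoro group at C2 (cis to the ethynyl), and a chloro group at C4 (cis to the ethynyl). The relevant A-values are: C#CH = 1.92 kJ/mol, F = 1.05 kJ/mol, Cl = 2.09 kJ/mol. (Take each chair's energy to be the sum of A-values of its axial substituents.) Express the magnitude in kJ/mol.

1.22 kJ/mol

Chair I (ethynyl axial, fluoro equatorial, chloro equatorial): E = 1.92 kJ/mol.
Chair II (ethynyl equatorial, fluoro axial, chloro axial): E = 3.14 kJ/mol.
ΔE = 3.14 − 1.92 = 1.22 kJ/mol; chair I is more stable.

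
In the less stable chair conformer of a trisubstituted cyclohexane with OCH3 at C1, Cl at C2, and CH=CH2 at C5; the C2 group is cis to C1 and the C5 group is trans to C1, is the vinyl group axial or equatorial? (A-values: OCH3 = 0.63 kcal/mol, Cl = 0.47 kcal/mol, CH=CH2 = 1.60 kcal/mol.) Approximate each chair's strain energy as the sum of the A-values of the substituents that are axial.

Chair I (methoxy axial, chloro equatorial, vinyl equatorial): E = 0.63 kcal/mol.
Chair II (methoxy equatorial, chloro axial, vinyl axial): E = 2.07 kcal/mol.
Chair II is the less stable (higher-energy) conformer, and in that chair the vinyl group is axial.

axial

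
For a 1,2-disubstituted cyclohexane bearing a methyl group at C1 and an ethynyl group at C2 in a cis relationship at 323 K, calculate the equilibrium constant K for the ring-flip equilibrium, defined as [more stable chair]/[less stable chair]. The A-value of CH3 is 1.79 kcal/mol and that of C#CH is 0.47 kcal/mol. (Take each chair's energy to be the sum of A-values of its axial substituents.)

K ≈ 7.82

C1 and C2 have opposite parity, so for the cis isomer the two substituents are one axial and one equatorial in each chair.
Chair I (methyl axial, ethynyl equatorial): E = 1.79 kcal/mol; chair II (methyl equatorial, ethynyl axial): E = 0.47 kcal/mol.
ΔG = 1.32 kcal/mol between the two chairs.
K = exp(ΔG/RT) with R = 1.987×10⁻³ kcal mol⁻¹ K⁻¹ and T = 323 K gives K ≈ 7.82.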